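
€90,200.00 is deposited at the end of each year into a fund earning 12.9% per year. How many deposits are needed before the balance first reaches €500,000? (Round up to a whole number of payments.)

5 payments

Periodic rate r = 0.129 per year.
Ordinary annuity FV: 500,000 = 90,200 × [((1+r)^n − 1)/r].
(1+r)^n = 1 + 500,000 × r / 90,200, so n = ln(1 + 500,000·r/90,200) / ln(1+r) = 4.45.
Round up to a whole number of payments: n = 5.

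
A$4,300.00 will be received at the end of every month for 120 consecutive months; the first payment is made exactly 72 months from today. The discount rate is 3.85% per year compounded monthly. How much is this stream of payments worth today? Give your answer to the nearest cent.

A$340,710.99

Ordinary annuity of 120 payments, first payment at period 72.
Periodic rate r = 0.0385/12 per month; n is counted in months.
The ordinary-annuity PV formula values the stream one period before the first payment (period 71); discount that back 71 periods:
PV₀ = 4,300 × [1 − (1+r)^−120] / r × (1+r)^−71 = A$340,710.99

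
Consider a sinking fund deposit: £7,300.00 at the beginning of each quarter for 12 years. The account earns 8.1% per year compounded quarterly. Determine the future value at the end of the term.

£594,973.63

This is an annuity due: 48 deposits of £7,300.00 at the beginning of each quarter.
Periodic rate r = 0.081/4 per quarter; n is counted in quarters.
FV = PMT × [((1+r)^n − 1)/r] × (1+r) = 7,300 × [(1+r)^48 − 1] / r × (1+r) = £594,973.63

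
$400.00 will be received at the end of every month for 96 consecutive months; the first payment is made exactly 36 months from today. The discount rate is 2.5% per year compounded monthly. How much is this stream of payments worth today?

Ordinary annuity of 96 payments, first payment at period 36.
Periodic rate r = 0.025/12 per month; n is counted in months.
The ordinary-annuity PV formula values the stream one period before the first payment (period 35); discount that back 35 periods:
PV₀ = 400 × [1 − (1+r)^−96] / r × (1+r)^−35 = $32,328.29

$32,328.29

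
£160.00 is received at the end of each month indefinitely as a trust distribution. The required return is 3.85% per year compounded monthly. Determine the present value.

£49,870.13

Periodic rate r = 0.0385/12 per month.
Level perpetuity: PV = PMT / r = 160 / (0.0385/12) = £49,870.13.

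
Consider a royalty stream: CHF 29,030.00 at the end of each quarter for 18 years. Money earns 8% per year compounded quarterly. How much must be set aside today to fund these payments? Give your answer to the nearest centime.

CHF 1,102,677.35

This is an ordinary annuity: 72 payments of CHF 29,030.00 at the end of each quarter.
Periodic rate r = 0.08/4 per quarter; n is counted in quarters.
PV = PMT × [(1 − (1+r)^−n)/r] = 29,030 × [1 − (1+r)^−72] / r = CHF 1,102,677.35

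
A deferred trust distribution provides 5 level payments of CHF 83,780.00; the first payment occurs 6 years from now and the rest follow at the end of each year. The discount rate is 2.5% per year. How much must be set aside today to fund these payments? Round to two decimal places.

CHF 344,020.40

Ordinary annuity of 5 payments, first payment at period 6.
Periodic rate r = 0.025 per year.
The ordinary-annuity PV formula values the stream one period before the first payment (period 5); discount that back 5 periods:
PV₀ = 83,780 × [1 − (1+r)^−5] / r × (1+r)^−5 = CHF 344,020.40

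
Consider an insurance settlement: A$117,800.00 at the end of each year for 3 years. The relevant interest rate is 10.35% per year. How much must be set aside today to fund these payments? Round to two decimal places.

This is an ordinary annuity: 3 payments of A$117,800.00 at the end of each year.
Periodic rate r = 0.1035 per year.
PV = PMT × [(1 − (1+r)^−n)/r] = 117,800 × [1 − (1+r)^−3] / r = A$291,155.44

A$291,155.44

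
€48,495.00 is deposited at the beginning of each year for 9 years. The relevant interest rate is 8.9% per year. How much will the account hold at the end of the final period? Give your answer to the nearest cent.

€684,778.93

This is an annuity due: 9 deposits of €48,495.00 at the beginning of each year.
Periodic rate r = 0.089 per year.
FV = PMT × [((1+r)^n − 1)/r] × (1+r) = 48,495 × [(1+r)^9 − 1] / r × (1+r) = €684,778.93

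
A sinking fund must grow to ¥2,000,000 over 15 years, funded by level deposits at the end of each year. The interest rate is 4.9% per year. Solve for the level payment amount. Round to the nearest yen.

Level ordinary annuity; solve FV = PMT × [((1+r)^n − 1)/r] for PMT.
Periodic rate r = 0.049 per year.
With n = 15: PMT = 2,000,000 / ([((1+r)^n − 1)/r]) = ¥93,384

¥93,384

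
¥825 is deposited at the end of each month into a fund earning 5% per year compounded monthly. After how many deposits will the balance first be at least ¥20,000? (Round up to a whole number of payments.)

24 payments

Periodic rate r = 0.05/12 per month; n is counted in months.
Ordinary annuity FV: 20,000 = 825 × [((1+r)^n − 1)/r].
(1+r)^n = 1 + 20,000 × r / 825, so n = ln(1 + 20,000·r/825) / ln(1+r) = 23.14.
Round up to a whole number of payments: n = 24.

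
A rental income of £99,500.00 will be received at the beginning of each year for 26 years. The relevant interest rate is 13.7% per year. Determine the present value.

This is an annuity due: 26 payments of £99,500.00 at the beginning of each year.
Periodic rate r = 0.137 per year.
PV = PMT × [(1 − (1+r)^−n)/r] × (1+r) = 99,500 × [1 − (1+r)^−26] / r × (1+r) = £796,462.30

£796,462.30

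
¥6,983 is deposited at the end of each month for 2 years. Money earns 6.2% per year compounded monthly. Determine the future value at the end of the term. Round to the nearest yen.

This is an ordinary annuity: 24 deposits of ¥6,983 at the end of each month.
Periodic rate r = 0.062/12 per month; n is counted in months.
FV = PMT × [((1+r)^n − 1)/r] = 6,983 × [(1+r)^24 − 1] / r = ¥177,937

¥177,937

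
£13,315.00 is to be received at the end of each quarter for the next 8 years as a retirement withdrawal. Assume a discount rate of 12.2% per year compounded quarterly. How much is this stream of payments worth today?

This is an ordinary annuity: 32 payments of £13,315.00 at the end of each quarter.
Periodic rate r = 0.122/4 per quarter; n is counted in quarters.
PV = PMT × [(1 − (1+r)^−n)/r] = 13,315 × [1 − (1+r)^−32] / r = £269,638.50

£269,638.50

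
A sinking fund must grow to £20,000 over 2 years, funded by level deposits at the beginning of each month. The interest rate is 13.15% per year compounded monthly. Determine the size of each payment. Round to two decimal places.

£725.13

Level annuity due; solve FV = PMT × [((1+r)^n − 1)/r] × (1+r) for PMT.
Periodic rate r = 0.1315/12 per month; n is counted in months.
With n = 24: PMT = 20,000 / ([((1+r)^n − 1)/r] × (1+r)) = £725.13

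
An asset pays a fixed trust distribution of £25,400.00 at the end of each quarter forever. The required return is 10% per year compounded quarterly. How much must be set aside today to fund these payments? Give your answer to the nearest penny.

£1,016,000.00

Periodic rate r = 0.1/4 per quarter.
Level perpetuity: PV = PMT / r = 25,400 / (0.1/4) = £1,016,000.00.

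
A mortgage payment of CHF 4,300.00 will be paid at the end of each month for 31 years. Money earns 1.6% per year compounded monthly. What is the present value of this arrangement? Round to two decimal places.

CHF 1,260,449.78

This is an ordinary annuity: 372 payments of CHF 4,300.00 at the end of each month.
Periodic rate r = 0.016/12 per month; n is counted in months.
PV = PMT × [(1 − (1+r)^−n)/r] = 4,300 × [1 − (1+r)^−372] / r = CHF 1,260,449.78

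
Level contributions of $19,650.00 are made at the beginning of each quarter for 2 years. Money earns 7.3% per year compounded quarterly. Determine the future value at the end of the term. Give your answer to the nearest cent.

$170,675.13

This is an annuity due: 8 deposits of $19,650.00 at the beginning of each quarter.
Periodic rate r = 0.073/4 per quarter; n is counted in quarters.
FV = PMT × [((1+r)^n − 1)/r] × (1+r) = 19,650 × [(1+r)^8 − 1] / r × (1+r) = $170,675.13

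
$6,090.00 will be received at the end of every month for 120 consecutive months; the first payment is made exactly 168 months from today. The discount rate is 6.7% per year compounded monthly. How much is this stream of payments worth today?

Ordinary annuity of 120 payments, first payment at period 168.
Periodic rate r = 0.067/12 per month; n is counted in months.
The ordinary-annuity PV formula values the stream one period before the first payment (period 167); discount that back 167 periods:
PV₀ = 6,090 × [1 − (1+r)^−120] / r × (1+r)^−167 = $209,766.42

$209,766.42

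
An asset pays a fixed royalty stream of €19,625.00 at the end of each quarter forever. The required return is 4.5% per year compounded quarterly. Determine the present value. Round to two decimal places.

€1,744,444.44

Periodic rate r = 0.045/4 per quarter.
Level perpetuity: PV = PMT / r = 19,625 / (0.045/4) = €1,744,444.44.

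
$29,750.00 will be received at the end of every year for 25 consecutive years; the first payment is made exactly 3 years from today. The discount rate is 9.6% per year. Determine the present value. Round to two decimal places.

$231,903.71

Ordinary annuity of 25 payments, first payment at period 3.
Periodic rate r = 0.096 per year.
The ordinary-annuity PV formula values the stream one period before the first payment (period 2); discount that back 2 periods:
PV₀ = 29,750 × [1 − (1+r)^−25] / r × (1+r)^−2 = $231,903.71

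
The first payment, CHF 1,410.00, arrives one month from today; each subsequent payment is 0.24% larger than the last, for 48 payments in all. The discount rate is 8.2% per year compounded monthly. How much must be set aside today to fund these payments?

CHF 60,712.15

Periodic rate r = 0.082/12 per month; n is counted in months.
Growing ordinary annuity: PV = PMT₁ × [1 − ((1+g)/(1+r))^n] / (r − g) = 1,410 × [1 − ((1+0.0024)/(1+r))^48] / (r − 0.0024) = CHF 60,712.15.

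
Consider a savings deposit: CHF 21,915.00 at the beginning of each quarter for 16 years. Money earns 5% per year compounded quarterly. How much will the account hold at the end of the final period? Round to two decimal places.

This is an annuity due: 64 deposits of CHF 21,915.00 at the beginning of each quarter.
Periodic rate r = 0.05/4 per quarter; n is counted in quarters.
FV = PMT × [((1+r)^n − 1)/r] × (1+r) = 21,915 × [(1+r)^64 − 1] / r × (1+r) = CHF 2,155,934.70

CHF 2,155,934.70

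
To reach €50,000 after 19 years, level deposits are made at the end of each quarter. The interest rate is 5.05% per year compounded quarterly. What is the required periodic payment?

€395.83

Level ordinary annuity; solve FV = PMT × [((1+r)^n − 1)/r] for PMT.
Periodic rate r = 0.0505/4 per quarter; n is counted in quarters.
With n = 76: PMT = 50,000 / ([((1+r)^n − 1)/r]) = €395.83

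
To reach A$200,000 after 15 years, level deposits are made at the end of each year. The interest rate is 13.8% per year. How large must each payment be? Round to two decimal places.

Level ordinary annuity; solve FV = PMT × [((1+r)^n − 1)/r] for PMT.
Periodic rate r = 0.138 per year.
With n = 15: PMT = 200,000 / ([((1+r)^n − 1)/r]) = A$4,636.80

A$4,636.80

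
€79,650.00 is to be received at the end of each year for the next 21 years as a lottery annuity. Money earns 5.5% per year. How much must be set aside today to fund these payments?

€977,723.19

This is an ordinary annuity: 21 payments of €79,650.00 at the end of each year.
Periodic rate r = 0.055 per year.
PV = PMT × [(1 − (1+r)^−n)/r] = 79,650 × [1 − (1+r)^−21] / r = €977,723.19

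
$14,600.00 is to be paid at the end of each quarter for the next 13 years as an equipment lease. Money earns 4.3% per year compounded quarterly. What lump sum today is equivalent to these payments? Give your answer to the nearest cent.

This is an ordinary annuity: 52 payments of $14,600.00 at the end of each quarter.
Periodic rate r = 0.043/4 per quarter; n is counted in quarters.
PV = PMT × [(1 − (1+r)^−n)/r] = 14,600 × [1 − (1+r)^−52] / r = $579,261.62

$579,261.62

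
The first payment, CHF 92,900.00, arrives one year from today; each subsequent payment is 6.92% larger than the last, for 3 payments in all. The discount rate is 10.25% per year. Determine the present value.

CHF 245,230.72

Periodic rate r = 0.1025 per year.
Growing ordinary annuity: PV = PMT₁ × [1 − ((1+g)/(1+r))^n] / (r − g) = 92,900 × [1 − ((1+0.0692)/(1+r))^3] / (r − 0.0692) = CHF 245,230.72.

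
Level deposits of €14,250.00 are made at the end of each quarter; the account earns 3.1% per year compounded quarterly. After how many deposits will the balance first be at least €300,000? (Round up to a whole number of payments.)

20 payments

Periodic rate r = 0.031/4 per quarter; n is counted in quarters.
Ordinary annuity FV: 300,000 = 14,250 × [((1+r)^n − 1)/r].
(1+r)^n = 1 + 300,000 × r / 14,250, so n = ln(1 + 300,000·r/14,250) / ln(1+r) = 19.58.
Round up to a whole number of payments: n = 20.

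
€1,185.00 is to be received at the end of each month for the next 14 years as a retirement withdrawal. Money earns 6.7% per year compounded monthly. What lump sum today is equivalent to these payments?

€128,949.43

This is an ordinary annuity: 168 payments of €1,185.00 at the end of each month.
Periodic rate r = 0.067/12 per month; n is counted in months.
PV = PMT × [(1 − (1+r)^−n)/r] = 1,185 × [1 − (1+r)^−168] / r = €128,949.43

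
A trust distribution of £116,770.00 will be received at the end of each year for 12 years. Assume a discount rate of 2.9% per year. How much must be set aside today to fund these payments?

£1,169,298.15

This is an ordinary annuity: 12 payments of £116,770.00 at the end of each year.
Periodic rate r = 0.029 per year.
PV = PMT × [(1 − (1+r)^−n)/r] = 116,770 × [1 − (1+r)^−12] / r = £1,169,298.15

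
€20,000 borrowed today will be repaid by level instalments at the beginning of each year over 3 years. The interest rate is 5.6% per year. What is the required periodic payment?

€7,033.04

Level annuity due; solve PV = PMT × [(1 − (1+r)^−n)/r] × (1+r) for PMT.
Periodic rate r = 0.056 per year.
With n = 3: PMT = 20,000 / ([(1 − (1+r)^−n)/r] × (1+r)) = €7,033.04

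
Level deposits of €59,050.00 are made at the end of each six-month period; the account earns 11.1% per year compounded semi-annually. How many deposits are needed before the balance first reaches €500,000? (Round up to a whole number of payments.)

Periodic rate r = 0.111/2 per half-year; n is counted in half-years.
Ordinary annuity FV: 500,000 = 59,050 × [((1+r)^n − 1)/r].
(1+r)^n = 1 + 500,000 × r / 59,050, so n = ln(1 + 500,000·r/59,050) / ln(1+r) = 7.13.
Round up to a whole number of payments: n = 8.

8 payments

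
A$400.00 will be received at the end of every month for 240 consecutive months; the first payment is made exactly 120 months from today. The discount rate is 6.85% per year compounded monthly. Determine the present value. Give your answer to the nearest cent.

A$26,514.02

Ordinary annuity of 240 payments, first payment at period 120.
Periodic rate r = 0.0685/12 per month; n is counted in months.
The ordinary-annuity PV formula values the stream one period before the first payment (period 119); discount that back 119 periods:
PV₀ = 400 × [1 − (1+r)^−240] / r × (1+r)^−119 = A$26,514.02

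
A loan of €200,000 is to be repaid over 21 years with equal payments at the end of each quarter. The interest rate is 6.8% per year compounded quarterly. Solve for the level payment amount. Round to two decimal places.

€4,489.54

Level ordinary annuity; solve PV = PMT × [(1 − (1+r)^−n)/r] for PMT.
Periodic rate r = 0.068/4 per quarter; n is counted in quarters.
With n = 84: PMT = 200,000 / ([(1 − (1+r)^−n)/r]) = €4,489.54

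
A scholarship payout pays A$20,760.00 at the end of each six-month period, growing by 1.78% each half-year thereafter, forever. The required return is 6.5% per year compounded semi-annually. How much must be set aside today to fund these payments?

A$1,412,244.90

Periodic rate r = 0.065/2 per half-year.
Growing perpetuity (Gordon): PV = PMT₁ / (r − g) = 20,760 / (r − 0.0178) = A$1,412,244.90.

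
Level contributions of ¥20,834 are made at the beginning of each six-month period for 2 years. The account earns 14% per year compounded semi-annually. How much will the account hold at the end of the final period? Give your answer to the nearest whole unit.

¥98,977

This is an annuity due: 4 deposits of ¥20,834 at the beginning of each six-month period.
Periodic rate r = 0.14/2 per half-year; n is counted in half-years.
FV = PMT × [((1+r)^n − 1)/r] × (1+r) = 20,834 × [(1+r)^4 − 1] / r × (1+r) = ¥98,977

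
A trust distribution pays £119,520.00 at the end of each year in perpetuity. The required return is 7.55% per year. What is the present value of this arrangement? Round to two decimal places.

£1,583,046.36

Periodic rate r = 0.0755 per year.
Level perpetuity: PV = PMT / r = 119,520 / (0.0755) = £1,583,046.36.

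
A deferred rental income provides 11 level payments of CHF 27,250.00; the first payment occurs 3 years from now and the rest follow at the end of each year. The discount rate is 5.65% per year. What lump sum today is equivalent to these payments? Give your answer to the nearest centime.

Ordinary annuity of 11 payments, first payment at period 3.
Periodic rate r = 0.0565 per year.
The ordinary-annuity PV formula values the stream one period before the first payment (period 2); discount that back 2 periods:
PV₀ = 27,250 × [1 − (1+r)^−11] / r × (1+r)^−2 = CHF 196,039.09

CHF 196,039.09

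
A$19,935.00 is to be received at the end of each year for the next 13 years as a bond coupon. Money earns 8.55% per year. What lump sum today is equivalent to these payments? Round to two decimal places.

A$152,904.69

This is an ordinary annuity: 13 payments of A$19,935.00 at the end of each year.
Periodic rate r = 0.0855 per year.
PV = PMT × [(1 − (1+r)^−n)/r] = 19,935 × [1 − (1+r)^−13] / r = A$152,904.69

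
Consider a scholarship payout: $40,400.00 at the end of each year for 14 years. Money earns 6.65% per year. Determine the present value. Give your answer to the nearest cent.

$360,853.71

This is an ordinary annuity: 14 payments of $40,400.00 at the end of each year.
Periodic rate r = 0.0665 per year.
PV = PMT × [(1 − (1+r)^−n)/r] = 40,400 × [1 − (1+r)^−14] / r = $360,853.71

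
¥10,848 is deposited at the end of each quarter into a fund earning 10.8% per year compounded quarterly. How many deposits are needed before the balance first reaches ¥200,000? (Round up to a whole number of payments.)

Periodic rate r = 0.108/4 per quarter; n is counted in quarters.
Ordinary annuity FV: 200,000 = 10,848 × [((1+r)^n − 1)/r].
(1+r)^n = 1 + 200,000 × r / 10,848, so n = ln(1 + 200,000·r/10,848) / ln(1+r) = 15.16.
Round up to a whole number of payments: n = 16.

16 payments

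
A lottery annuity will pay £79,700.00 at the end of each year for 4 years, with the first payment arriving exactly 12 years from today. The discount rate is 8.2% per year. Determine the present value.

£110,442.12

Ordinary annuity of 4 payments, first payment at period 12.
Periodic rate r = 0.082 per year.
The ordinary-annuity PV formula values the stream one period before the first payment (period 11); discount that back 11 periods:
PV₀ = 79,700 × [1 − (1+r)^−4] / r × (1+r)^−11 = £110,442.12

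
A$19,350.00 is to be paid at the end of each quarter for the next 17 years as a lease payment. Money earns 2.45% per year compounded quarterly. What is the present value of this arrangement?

This is an ordinary annuity: 68 payments of A$19,350.00 at the end of each quarter.
Periodic rate r = 0.0245/4 per quarter; n is counted in quarters.
PV = PMT × [(1 − (1+r)^−n)/r] = 19,350 × [1 − (1+r)^−68] / r = A$1,073,526.47

A$1,073,526.47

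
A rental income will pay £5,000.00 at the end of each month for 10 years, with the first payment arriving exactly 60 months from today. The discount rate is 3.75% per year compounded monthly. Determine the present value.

£415,676.93

Ordinary annuity of 120 payments, first payment at period 60.
Periodic rate r = 0.0375/12 per month; n is counted in months.
The ordinary-annuity PV formula values the stream one period before the first payment (period 59); discount that back 59 periods:
PV₀ = 5,000 × [1 − (1+r)^−120] / r × (1+r)^−59 = £415,676.93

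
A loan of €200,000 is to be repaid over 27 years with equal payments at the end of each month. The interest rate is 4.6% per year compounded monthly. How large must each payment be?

€1,079.04

Level ordinary annuity; solve PV = PMT × [(1 − (1+r)^−n)/r] for PMT.
Periodic rate r = 0.046/12 per month; n is counted in months.
With n = 324: PMT = 200,000 / ([(1 − (1+r)^−n)/r]) = €1,079.04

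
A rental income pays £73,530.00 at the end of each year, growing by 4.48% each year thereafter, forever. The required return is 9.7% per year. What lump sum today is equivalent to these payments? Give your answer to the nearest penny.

Periodic rate r = 0.097 per year.
Growing perpetuity (Gordon): PV = PMT₁ / (r − g) = 73,530 / (r − 0.0448) = £1,408,620.69.

£1,408,620.69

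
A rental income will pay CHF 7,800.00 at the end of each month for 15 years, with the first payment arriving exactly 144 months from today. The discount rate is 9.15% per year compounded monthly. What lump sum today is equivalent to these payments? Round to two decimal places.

Ordinary annuity of 180 payments, first payment at period 144.
Periodic rate r = 0.0915/12 per month; n is counted in months.
The ordinary-annuity PV formula values the stream one period before the first payment (period 143); discount that back 143 periods:
PV₀ = 7,800 × [1 − (1+r)^−180] / r × (1+r)^−143 = CHF 257,266.12

CHF 257,266.12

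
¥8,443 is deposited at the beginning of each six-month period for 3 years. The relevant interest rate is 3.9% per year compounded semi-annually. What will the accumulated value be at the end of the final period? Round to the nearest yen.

This is an annuity due: 6 deposits of ¥8,443 at the beginning of each six-month period.
Periodic rate r = 0.039/2 per half-year; n is counted in half-years.
FV = PMT × [((1+r)^n − 1)/r] × (1+r) = 8,443 × [(1+r)^6 − 1] / r × (1+r) = ¥54,230

¥54,230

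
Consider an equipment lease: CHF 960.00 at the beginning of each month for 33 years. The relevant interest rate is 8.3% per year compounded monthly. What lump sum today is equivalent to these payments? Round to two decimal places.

CHF 130,636.54

This is an annuity due: 396 payments of CHF 960.00 at the beginning of each month.
Periodic rate r = 0.083/12 per month; n is counted in months.
PV = PMT × [(1 − (1+r)^−n)/r] × (1+r) = 960 × [1 − (1+r)^−396] / r × (1+r) = CHF 130,636.54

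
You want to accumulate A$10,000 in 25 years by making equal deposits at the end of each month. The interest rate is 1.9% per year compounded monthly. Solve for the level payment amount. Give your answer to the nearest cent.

Level ordinary annuity; solve FV = PMT × [((1+r)^n − 1)/r] for PMT.
Periodic rate r = 0.019/12 per month; n is counted in months.
With n = 300: PMT = 10,000 / ([((1+r)^n − 1)/r]) = A$26.07

A$26.07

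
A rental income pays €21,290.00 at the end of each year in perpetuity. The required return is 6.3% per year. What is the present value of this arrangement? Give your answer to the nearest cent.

Periodic rate r = 0.063 per year.
Level perpetuity: PV = PMT / r = 21,290 / (0.063) = €337,936.51.

€337,936.51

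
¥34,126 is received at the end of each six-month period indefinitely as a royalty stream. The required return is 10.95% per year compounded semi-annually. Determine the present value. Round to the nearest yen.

¥623,306

Periodic rate r = 0.1095/2 per half-year.
Level perpetuity: PV = PMT / r = 34,126 / (0.1095/2) = ¥623,306.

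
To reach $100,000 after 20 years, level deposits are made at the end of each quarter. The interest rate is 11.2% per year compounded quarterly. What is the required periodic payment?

Level ordinary annuity; solve FV = PMT × [((1+r)^n − 1)/r] for PMT.
Periodic rate r = 0.112/4 per quarter; n is counted in quarters.
With n = 80: PMT = 100,000 / ([((1+r)^n − 1)/r]) = $345.31

$345.31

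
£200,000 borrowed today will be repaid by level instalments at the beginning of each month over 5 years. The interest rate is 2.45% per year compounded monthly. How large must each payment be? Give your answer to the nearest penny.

£3,537.84

Level annuity due; solve PV = PMT × [(1 − (1+r)^−n)/r] × (1+r) for PMT.
Periodic rate r = 0.0245/12 per month; n is counted in months.
With n = 60: PMT = 200,000 / ([(1 − (1+r)^−n)/r] × (1+r)) = £3,537.84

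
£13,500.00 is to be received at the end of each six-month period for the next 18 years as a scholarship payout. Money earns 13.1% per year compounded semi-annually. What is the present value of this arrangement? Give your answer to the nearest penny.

£185,109.34

This is an ordinary annuity: 36 payments of £13,500.00 at the end of each six-month period.
Periodic rate r = 0.131/2 per half-year; n is counted in half-years.
PV = PMT × [(1 − (1+r)^−n)/r] = 13,500 × [1 − (1+r)^−36] / r = £185,109.34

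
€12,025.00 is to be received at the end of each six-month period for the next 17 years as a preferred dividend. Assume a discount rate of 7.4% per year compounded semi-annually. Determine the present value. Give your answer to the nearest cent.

This is an ordinary annuity: 34 payments of €12,025.00 at the end of each six-month period.
Periodic rate r = 0.074/2 per half-year; n is counted in half-years.
PV = PMT × [(1 − (1+r)^−n)/r] = 12,025 × [1 − (1+r)^−34] / r = €230,505.69

€230,505.69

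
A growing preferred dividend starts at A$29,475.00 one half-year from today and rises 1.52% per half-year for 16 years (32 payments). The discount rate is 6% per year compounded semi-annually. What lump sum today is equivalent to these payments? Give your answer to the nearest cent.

Periodic rate r = 0.06/2 per half-year; n is counted in half-years.
Growing ordinary annuity: PV = PMT₁ × [1 − ((1+g)/(1+r))^n] / (r − g) = 29,475 × [1 − ((1+0.0152)/(1+r))^32] / (r − 0.0152) = A$738,261.68.

A$738,261.68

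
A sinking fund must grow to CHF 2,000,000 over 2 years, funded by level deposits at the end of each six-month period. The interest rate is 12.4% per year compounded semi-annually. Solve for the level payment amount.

CHF 455,828.58

Level ordinary annuity; solve FV = PMT × [((1+r)^n − 1)/r] for PMT.
Periodic rate r = 0.124/2 per half-year; n is counted in half-years.
With n = 4: PMT = 2,000,000 / ([((1+r)^n − 1)/r]) = CHF 455,828.58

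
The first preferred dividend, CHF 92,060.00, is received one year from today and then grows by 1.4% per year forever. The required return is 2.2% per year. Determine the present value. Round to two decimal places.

Periodic rate r = 0.022 per year.
Growing perpetuity (Gordon): PV = PMT₁ / (r − g) = 92,060 / (r − 0.014) = CHF 11,507,500.00.

CHF 11,507,500.00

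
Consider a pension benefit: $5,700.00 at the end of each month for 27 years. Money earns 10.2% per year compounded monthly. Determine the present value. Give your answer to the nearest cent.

$627,390.25

This is an ordinary annuity: 324 payments of $5,700.00 at the end of each month.
Periodic rate r = 0.102/12 per month; n is counted in months.
PV = PMT × [(1 − (1+r)^−n)/r] = 5,700 × [1 − (1+r)^−324] / r = $627,390.25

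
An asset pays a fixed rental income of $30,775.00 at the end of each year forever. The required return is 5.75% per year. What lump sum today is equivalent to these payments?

Periodic rate r = 0.0575 per year.
Level perpetuity: PV = PMT / r = 30,775 / (0.0575) = $535,217.39.

$535,217.39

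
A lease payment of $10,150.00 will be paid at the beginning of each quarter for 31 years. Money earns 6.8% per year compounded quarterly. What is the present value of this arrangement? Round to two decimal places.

This is an annuity due: 124 payments of $10,150.00 at the beginning of each quarter.
Periodic rate r = 0.068/4 per quarter; n is counted in quarters.
PV = PMT × [(1 − (1+r)^−n)/r] × (1+r) = 10,150 × [1 − (1+r)^−124] / r × (1+r) = $532,126.12

$532,126.12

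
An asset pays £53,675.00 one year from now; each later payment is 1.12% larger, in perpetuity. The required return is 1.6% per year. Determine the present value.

Periodic rate r = 0.016 per year.
Growing perpetuity (Gordon): PV = PMT₁ / (r − g) = 53,675 / (r − 0.0112) = £11,182,291.67.

£11,182,291.67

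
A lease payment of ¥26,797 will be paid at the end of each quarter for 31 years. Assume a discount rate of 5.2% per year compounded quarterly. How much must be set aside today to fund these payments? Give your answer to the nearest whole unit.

This is an ordinary annuity: 124 payments of ¥26,797 at the end of each quarter.
Periodic rate r = 0.052/4 per quarter; n is counted in quarters.
PV = PMT × [(1 − (1+r)^−n)/r] = 26,797 × [1 − (1+r)^−124] / r = ¥1,645,807

¥1,645,807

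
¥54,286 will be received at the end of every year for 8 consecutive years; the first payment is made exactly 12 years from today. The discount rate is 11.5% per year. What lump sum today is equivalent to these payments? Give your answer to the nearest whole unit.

¥82,878

Ordinary annuity of 8 payments, first payment at period 12.
Periodic rate r = 0.115 per year.
The ordinary-annuity PV formula values the stream one period before the first payment (period 11); discount that back 11 periods:
PV₀ = 54,286 × [1 − (1+r)^−8] / r × (1+r)^−11 = ¥82,878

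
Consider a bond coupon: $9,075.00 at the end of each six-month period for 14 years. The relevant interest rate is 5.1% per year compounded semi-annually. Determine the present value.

$180,046.33

This is an ordinary annuity: 28 payments of $9,075.00 at the end of each six-month period.
Periodic rate r = 0.051/2 per half-year; n is counted in half-years.
PV = PMT × [(1 − (1+r)^−n)/r] = 9,075 × [1 − (1+r)^−28] / r = $180,046.33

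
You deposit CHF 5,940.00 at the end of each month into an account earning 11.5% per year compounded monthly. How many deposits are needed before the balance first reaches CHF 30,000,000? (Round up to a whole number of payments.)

Periodic rate r = 0.115/12 per month; n is counted in months.
Ordinary annuity FV: 30,000,000 = 5,940 × [((1+r)^n − 1)/r].
(1+r)^n = 1 + 30,000,000 × r / 5,940, so n = ln(1 + 30,000,000·r/5,940) / ln(1+r) = 408.90.
Round up to a whole number of payments: n = 409.

409 payments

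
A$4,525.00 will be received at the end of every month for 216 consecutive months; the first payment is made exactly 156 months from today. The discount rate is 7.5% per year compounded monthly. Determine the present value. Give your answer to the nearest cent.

Ordinary annuity of 216 payments, first payment at period 156.
Periodic rate r = 0.075/12 per month; n is counted in months.
The ordinary-annuity PV formula values the stream one period before the first payment (period 155); discount that back 155 periods:
PV₀ = 4,525 × [1 − (1+r)^−216] / r × (1+r)^−155 = A$203,874.12

A$203,874.12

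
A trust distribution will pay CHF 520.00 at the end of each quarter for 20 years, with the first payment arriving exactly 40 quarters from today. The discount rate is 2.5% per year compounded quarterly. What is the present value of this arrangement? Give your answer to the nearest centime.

CHF 25,613.01

Ordinary annuity of 80 payments, first payment at period 40.
Periodic rate r = 0.025/4 per quarter; n is counted in quarters.
The ordinary-annuity PV formula values the stream one period before the first payment (period 39); discount that back 39 periods:
PV₀ = 520 × [1 − (1+r)^−80] / r × (1+r)^−39 = CHF 25,613.01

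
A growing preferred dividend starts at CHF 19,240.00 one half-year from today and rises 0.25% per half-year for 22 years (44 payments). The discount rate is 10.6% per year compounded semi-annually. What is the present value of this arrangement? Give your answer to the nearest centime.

CHF 337,159.43

Periodic rate r = 0.106/2 per half-year; n is counted in half-years.
Growing ordinary annuity: PV = PMT₁ × [1 − ((1+g)/(1+r))^n] / (r − g) = 19,240 × [1 − ((1+0.0025)/(1+r))^44] / (r − 0.0025) = CHF 337,159.43.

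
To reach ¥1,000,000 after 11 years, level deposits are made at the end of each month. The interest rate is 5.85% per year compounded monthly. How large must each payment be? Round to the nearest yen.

¥5,416

Level ordinary annuity; solve FV = PMT × [((1+r)^n − 1)/r] for PMT.
Periodic rate r = 0.0585/12 per month; n is counted in months.
With n = 132: PMT = 1,000,000 / ([((1+r)^n − 1)/r]) = ¥5,416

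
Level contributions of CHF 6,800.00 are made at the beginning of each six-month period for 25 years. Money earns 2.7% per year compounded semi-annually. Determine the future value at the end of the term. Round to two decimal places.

This is an annuity due: 50 deposits of CHF 6,800.00 at the beginning of each six-month period.
Periodic rate r = 0.027/2 per half-year; n is counted in half-years.
FV = PMT × [((1+r)^n − 1)/r] × (1+r) = 6,800 × [(1+r)^50 − 1] / r × (1+r) = CHF 487,625.01

CHF 487,625.01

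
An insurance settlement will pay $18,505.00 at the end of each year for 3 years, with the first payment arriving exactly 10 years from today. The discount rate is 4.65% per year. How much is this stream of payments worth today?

Ordinary annuity of 3 payments, first payment at period 10.
Periodic rate r = 0.0465 per year.
The ordinary-annuity PV formula values the stream one period before the first payment (period 9); discount that back 9 periods:
PV₀ = 18,505 × [1 − (1+r)^−3] / r × (1+r)^−9 = $33,695.96

$33,695.96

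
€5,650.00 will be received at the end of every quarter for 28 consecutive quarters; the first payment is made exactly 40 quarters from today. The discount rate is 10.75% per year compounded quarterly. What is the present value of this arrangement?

€39,168.39

Ordinary annuity of 28 payments, first payment at period 40.
Periodic rate r = 0.1075/4 per quarter; n is counted in quarters.
The ordinary-annuity PV formula values the stream one period before the first payment (period 39); discount that back 39 periods:
PV₀ = 5,650 × [1 − (1+r)^−28] / r × (1+r)^−39 = €39,168.39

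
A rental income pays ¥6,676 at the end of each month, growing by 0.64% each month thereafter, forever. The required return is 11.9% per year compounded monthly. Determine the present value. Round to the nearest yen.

¥1,898,389

Periodic rate r = 0.119/12 per month.
Growing perpetuity (Gordon): PV = PMT₁ / (r − g) = 6,676 / (r − 0.0064) = ¥1,898,389.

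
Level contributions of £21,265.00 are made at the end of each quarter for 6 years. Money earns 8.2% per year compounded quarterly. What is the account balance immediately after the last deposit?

This is an ordinary annuity: 24 deposits of £21,265.00 at the end of each quarter.
Periodic rate r = 0.082/4 per quarter; n is counted in quarters.
FV = PMT × [((1+r)^n − 1)/r] = 21,265 × [(1+r)^24 − 1] / r = £650,882.33

£650,882.33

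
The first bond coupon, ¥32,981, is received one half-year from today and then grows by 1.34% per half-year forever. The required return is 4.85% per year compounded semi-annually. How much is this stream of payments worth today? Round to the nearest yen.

Periodic rate r = 0.0485/2 per half-year.
Growing perpetuity (Gordon): PV = PMT₁ / (r − g) = 32,981 / (r − 0.0134) = ¥3,039,724.

¥3,039,724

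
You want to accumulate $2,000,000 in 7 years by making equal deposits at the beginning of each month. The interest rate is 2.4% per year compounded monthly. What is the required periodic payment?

$21,845.55

Level annuity due; solve FV = PMT × [((1+r)^n − 1)/r] × (1+r) for PMT.
Periodic rate r = 0.024/12 per month; n is counted in months.
With n = 84: PMT = 2,000,000 / ([((1+r)^n − 1)/r] × (1+r)) = $21,845.55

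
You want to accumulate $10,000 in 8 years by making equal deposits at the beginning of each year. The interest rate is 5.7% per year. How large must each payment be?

Level annuity due; solve FV = PMT × [((1+r)^n − 1)/r] × (1+r) for PMT.
Periodic rate r = 0.057 per year.
With n = 8: PMT = 10,000 / ([((1+r)^n − 1)/r] × (1+r)) = $966.22

$966.22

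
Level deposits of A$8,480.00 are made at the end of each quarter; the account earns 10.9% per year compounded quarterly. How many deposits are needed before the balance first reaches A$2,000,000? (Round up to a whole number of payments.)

Periodic rate r = 0.109/4 per quarter; n is counted in quarters.
Ordinary annuity FV: 2,000,000 = 8,480 × [((1+r)^n − 1)/r].
(1+r)^n = 1 + 2,000,000 × r / 8,480, so n = ln(1 + 2,000,000·r/8,480) / ln(1+r) = 74.58.
Round up to a whole number of payments: n = 75.

75 payments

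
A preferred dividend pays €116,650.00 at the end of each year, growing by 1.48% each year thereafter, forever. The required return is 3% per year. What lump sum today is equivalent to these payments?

Periodic rate r = 0.03 per year.
Growing perpetuity (Gordon): PV = PMT₁ / (r − g) = 116,650 / (r − 0.0148) = €7,674,342.11.

€7,674,342.11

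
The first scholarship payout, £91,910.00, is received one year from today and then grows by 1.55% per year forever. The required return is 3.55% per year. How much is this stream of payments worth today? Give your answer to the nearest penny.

Periodic rate r = 0.0355 per year.
Growing perpetuity (Gordon): PV = PMT₁ / (r − g) = 91,910 / (r − 0.0155) = £4,595,500.00.

£4,595,500.00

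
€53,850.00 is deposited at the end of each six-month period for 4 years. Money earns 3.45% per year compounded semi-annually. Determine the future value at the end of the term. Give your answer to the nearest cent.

€457,726.50

This is an ordinary annuity: 8 deposits of €53,850.00 at the end of each six-month period.
Periodic rate r = 0.0345/2 per half-year; n is counted in half-years.
FV = PMT × [((1+r)^n − 1)/r] = 53,850 × [(1+r)^8 − 1] / r = €457,726.50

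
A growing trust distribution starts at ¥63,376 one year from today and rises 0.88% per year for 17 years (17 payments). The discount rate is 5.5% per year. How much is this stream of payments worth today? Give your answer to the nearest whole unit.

¥731,042

Periodic rate r = 0.055 per year.
Growing ordinary annuity: PV = PMT₁ × [1 − ((1+g)/(1+r))^n] / (r − g) = 63,376 × [1 − ((1+0.0088)/(1+r))^17] / (r − 0.0088) = ¥731,042.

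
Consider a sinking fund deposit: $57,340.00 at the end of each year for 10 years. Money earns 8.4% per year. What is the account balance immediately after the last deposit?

This is an ordinary annuity: 10 deposits of $57,340.00 at the end of each year.
Periodic rate r = 0.084 per year.
FV = PMT × [((1+r)^n − 1)/r] = 57,340 × [(1+r)^10 − 1] / r = $846,605.37

$846,605.37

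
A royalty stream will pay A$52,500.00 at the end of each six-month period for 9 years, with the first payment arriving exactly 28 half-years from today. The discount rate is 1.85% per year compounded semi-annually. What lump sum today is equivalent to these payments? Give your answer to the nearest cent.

A$676,040.23

Ordinary annuity of 18 payments, first payment at period 28.
Periodic rate r = 0.0185/2 per half-year; n is counted in half-years.
The ordinary-annuity PV formula values the stream one period before the first payment (period 27); discount that back 27 periods:
PV₀ = 52,500 × [1 − (1+r)^−18] / r × (1+r)^−27 = A$676,040.23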